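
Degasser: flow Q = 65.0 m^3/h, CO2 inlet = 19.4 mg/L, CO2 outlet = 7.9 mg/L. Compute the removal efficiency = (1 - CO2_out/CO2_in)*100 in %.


CO2_out / CO2_in = 7.9 / 19.4 = 0.40721649
Fraction remaining = 0.40721649
efficiency = (1 - 0.40721649) * 100 = 59.2784 %

59.2784 %


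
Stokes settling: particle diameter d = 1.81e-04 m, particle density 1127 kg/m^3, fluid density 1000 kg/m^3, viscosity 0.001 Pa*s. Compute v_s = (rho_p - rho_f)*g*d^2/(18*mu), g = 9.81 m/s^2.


Density difference: rho_p - rho_f = 1127 - 1000 = 127 kg/m^3
d^2 = (1.81e-04)^2 = 3.2761e-08 m^2
Numerator = (rho_p - rho_f) * g * d^2 = 127 * 9.81 * 3.2761e-08 = 4.0815947e-05
Denominator = 18 * mu = 18 * 0.001 = 0.018
v_s = 4.0815947e-05 / 0.018 = 0.00226755 m/s
Check: Re = rho_f * v_s * d / mu = 1000 * 0.00226755 * 1.81e-04 / 0.001 = 0.41 < 1, so Stokes' law applies.

0.00226755 m/s


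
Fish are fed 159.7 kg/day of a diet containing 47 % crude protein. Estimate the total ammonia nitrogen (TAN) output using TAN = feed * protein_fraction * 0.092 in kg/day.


Protein in feed = 159.7 * 47/100 = 75.059 kg/day
TAN = protein * 0.092 = 75.059 * 0.092 = 6.905428 kg/day

6.905428 kg/day


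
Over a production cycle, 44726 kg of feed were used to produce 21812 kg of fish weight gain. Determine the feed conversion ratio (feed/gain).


FCR = feed consumed / weight gained
FCR = 44726 kg / 21812 kg = 2.05052

2.05052


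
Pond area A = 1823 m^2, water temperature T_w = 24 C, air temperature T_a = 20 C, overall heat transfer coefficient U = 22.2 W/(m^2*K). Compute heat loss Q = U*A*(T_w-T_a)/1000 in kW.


Temperature difference dT = 24 - 20 = 4 K
Heat loss (W) = U * A * dT = 22.2 * 1823 * 4 = 161882.4 W
Convert to kW: 161882.4 / 1000 = 161.8824 kW

161.8824 kW


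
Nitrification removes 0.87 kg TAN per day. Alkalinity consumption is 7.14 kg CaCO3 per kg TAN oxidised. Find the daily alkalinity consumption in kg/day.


Alkalinity factor: 7.14 kg CaCO3 consumed per kg TAN nitrified
alk = 0.87 kg TAN * 7.14 = 6.2118 kg CaCO3/day

6.2118 kg CaCO3/day


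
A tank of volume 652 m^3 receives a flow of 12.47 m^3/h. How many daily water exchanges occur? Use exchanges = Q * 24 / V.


Daily flow volume = 12.47 m^3/h * 24 h = 299.28 m^3/day
Exchanges = daily flow / tank volume = 299.28 / 652 = 0.459018 exchanges/day

0.459018 exchanges/day


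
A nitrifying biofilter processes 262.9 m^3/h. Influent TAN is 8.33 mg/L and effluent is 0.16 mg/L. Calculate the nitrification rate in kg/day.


Concentration drop: TAN_in - TAN_out = 8.33 - 0.16 = 8.17 mg/L
Hourly TAN removed = Q * dTAN = 262.9 m^3/h * 8.17 mg/L = 2147.893 g/h  (m^3/h * mg/L = g/h)
Daily TAN removed = 2147.893 * 24 = 51549.432 g/day
Convert to kg/day: 51549.432 / 1000 = 51.549432 kg/day

51.549432 kg/day


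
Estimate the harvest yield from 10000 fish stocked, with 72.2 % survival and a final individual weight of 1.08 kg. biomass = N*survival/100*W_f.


Survivors = 10000 * 72.2/100 = 7220 fish
Harvest biomass = survivors * W_f = 7220 * 1.08 = 7797.6 kg

7797.6 kg


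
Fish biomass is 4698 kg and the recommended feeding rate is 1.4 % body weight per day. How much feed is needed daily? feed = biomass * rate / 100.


Feeding rate fraction = 1.4% / 100 = 0.014
Daily feed = 4698 kg * 0.014 = 65.772 kg/day

65.772 kg/day


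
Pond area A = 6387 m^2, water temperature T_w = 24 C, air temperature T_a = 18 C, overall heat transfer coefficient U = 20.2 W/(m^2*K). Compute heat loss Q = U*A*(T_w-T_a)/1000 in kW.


Temperature difference dT = 24 - 18 = 6 K
Heat loss (W) = U * A * dT = 20.2 * 6387 * 6 = 774104.4 W
Convert to kW: 774104.4 / 1000 = 774.1044 kW

774.1044 kW


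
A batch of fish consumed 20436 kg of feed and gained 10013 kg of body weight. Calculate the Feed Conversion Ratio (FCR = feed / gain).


FCR = feed consumed / weight gained
FCR = 20436 kg / 10013 kg = 2.04095

2.04095


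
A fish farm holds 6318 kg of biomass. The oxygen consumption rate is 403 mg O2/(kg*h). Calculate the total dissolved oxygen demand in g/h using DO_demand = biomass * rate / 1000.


Total O2 consumption (mg/h) = 6318 kg * 403 mg/(kg*h) = 2546154 mg/h
Convert to g/h: 2546154 / 1000 = 2546.154 g/h

2546.154 g/h


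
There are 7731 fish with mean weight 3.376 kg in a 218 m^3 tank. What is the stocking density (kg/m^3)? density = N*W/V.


Total biomass = 7731 fish * 3.376 kg = 26099.856 kg
Density = total biomass / volume = 26099.856 / 218 = 119.724 kg/m^3

119.724 kg/m^3


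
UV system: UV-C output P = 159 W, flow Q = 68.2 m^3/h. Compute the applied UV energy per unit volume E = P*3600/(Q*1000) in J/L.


Energy delivered per hour = 159 W * 3600 s = 572400 J/h
Volume treated per hour = 68.2 m^3/h * 1000 = 68200 L/h
dose = 572400 / 68200 = 8.39296 J/L

8.39296 J/L


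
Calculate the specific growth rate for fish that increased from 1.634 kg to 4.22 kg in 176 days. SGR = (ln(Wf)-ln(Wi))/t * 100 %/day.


ln(W_f) = ln(4.22) = 1.4398351
ln(W_i) = ln(1.634) = 0.491031
ln(W_f) - ln(W_i) = 1.4398351 - 0.491031 = 0.9488041
SGR = 0.9488041 / 176 * 100 = 0.539093 %/day

0.539093 %/day


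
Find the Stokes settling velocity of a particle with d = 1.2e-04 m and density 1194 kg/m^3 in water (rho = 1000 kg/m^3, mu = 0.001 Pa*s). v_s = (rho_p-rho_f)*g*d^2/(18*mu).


Density difference: rho_p - rho_f = 1194 - 1000 = 194 kg/m^3
d^2 = (1.2e-04)^2 = 1.44e-08 m^2
Numerator = (rho_p - rho_f) * g * d^2 = 194 * 9.81 * 1.44e-08 = 2.7405216e-05
Denominator = 18 * mu = 18 * 0.001 = 0.018
v_s = 2.7405216e-05 / 0.018 = 0.00152251 m/s
Check: Re = rho_f * v_s * d / mu = 1000 * 0.00152251 * 1.2e-04 / 0.001 = 0.183 < 1, so Stokes' law applies.

0.00152251 m/s


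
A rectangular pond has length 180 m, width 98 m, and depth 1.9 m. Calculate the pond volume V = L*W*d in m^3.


Base area = L * W = 180 * 98 = 17640 m^2
Volume = area * depth = 17640 * 1.9 = 33516 m^3

33516 m^3


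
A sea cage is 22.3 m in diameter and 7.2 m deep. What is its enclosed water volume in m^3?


r = d/2 = 22.3/2 = 11.15 m
Base area = pi*r^2 = pi*11.15^2 = 390.57065 m^2
Volume = 390.57065 * 7.2 = 2812.11 m^3

2812.11 m^3


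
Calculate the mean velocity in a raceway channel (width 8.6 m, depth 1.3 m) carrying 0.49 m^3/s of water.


Cross-sectional area = W * d = 8.6 * 1.3 = 11.18 m^2
Velocity = Q / A = 0.49 / 11.18 = 0.0438283 m/s

0.0438283 m/s


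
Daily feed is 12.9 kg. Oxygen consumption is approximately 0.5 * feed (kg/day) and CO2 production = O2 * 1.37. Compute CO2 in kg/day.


O2 = 12.9 * 0.5 = 6.45
CO2 = 6.45 * 1.37 = 8.8365

8.8365 kg/day


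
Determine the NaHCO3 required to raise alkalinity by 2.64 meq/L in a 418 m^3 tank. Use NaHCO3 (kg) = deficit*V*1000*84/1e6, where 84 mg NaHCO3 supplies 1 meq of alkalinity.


Tank volume in L = 418 m^3 * 1000 = 418000 L
Total meq required = 2.64 meq/L * 418000 L = 1103520 meq
NaHCO3 mass = 1103520 meq * 84 mg/meq / 1e6 = 92.6957 kg

92.6957 kg


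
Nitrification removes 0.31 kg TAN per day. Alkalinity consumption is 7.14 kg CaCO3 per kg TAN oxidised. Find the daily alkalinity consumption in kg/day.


Alkalinity factor: 7.14 kg CaCO3 consumed per kg TAN nitrified
alk = 0.31 kg TAN * 7.14 = 2.2134 kg CaCO3/day

2.2134 kg CaCO3/day


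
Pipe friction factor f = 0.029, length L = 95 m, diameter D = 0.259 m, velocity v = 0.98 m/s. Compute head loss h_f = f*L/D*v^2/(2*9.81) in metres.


v^2 = 0.98^2 = 0.9604 m^2/s^2
L/D = 95/0.259 = 366.79537
h_f = f*(L/D)*v^2/(2g) = 0.029 * 366.79537 * 0.9604 / 19.62 = 0.520685 m

0.520685 m


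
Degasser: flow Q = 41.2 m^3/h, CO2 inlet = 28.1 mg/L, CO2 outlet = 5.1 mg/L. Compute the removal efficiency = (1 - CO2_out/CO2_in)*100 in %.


CO2_out / CO2_in = 5.1 / 28.1 = 0.18149466
Fraction remaining = 0.18149466
efficiency = (1 - 0.18149466) * 100 = 81.8505 %

81.8505 %


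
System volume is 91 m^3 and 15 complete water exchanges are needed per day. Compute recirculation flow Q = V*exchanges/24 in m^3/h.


Daily recirculation volume = 91 m^3 * 15 = 1365 m^3/day
Flow rate Q = daily volume / 24 h = 1365 / 24 = 56.875 m^3/h

56.875 m^3/h


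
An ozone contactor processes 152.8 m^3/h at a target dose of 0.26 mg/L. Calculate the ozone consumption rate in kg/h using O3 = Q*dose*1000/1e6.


O3 demand (mg/h) = Q * dose * 1000 = 152.8 * 0.26 * 1000 = 39728 mg/h
Convert mg to kg: 39728 / 1e6 = 0.039728 kg/h

0.039728 kg/h


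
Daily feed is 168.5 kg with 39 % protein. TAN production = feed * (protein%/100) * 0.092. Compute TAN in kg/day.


Protein in feed = 168.5 * 39/100 = 65.715 kg/day
TAN = protein * 0.092 = 65.715 * 0.092 = 6.04578 kg/day

6.04578 kg/day


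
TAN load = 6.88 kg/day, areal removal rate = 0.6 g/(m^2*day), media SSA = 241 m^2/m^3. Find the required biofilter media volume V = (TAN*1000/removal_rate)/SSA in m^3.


A = 6.88*1000 / 0.6 = 11466.667 m^2
V = 11466.667 / 241 = 47.5795

47.5795 m^3


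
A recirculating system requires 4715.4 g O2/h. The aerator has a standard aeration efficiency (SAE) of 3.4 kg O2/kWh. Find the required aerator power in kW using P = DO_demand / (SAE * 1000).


SAE in g O2/kWh = 3.4 * 1000 = 3400 g/kWh
P = DO_demand / SAE_g = 4715.4 / 3400 = 1.38688 kW

1.38688 kW


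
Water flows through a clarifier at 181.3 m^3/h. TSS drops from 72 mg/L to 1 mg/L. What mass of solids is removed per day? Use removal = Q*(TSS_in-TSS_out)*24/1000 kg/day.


Concentration drop: TSS_in - TSS_out = 72 - 1 = 71 mg/L
Hourly solids removed = Q * dTSS = 181.3 m^3/h * 71 mg/L = 12872.3 g/h  (m^3/h * mg/L = g/h)
Daily solids removed = 12872.3 * 24 = 308935.2 g/day
Convert g to kg: 308935.2 / 1000 = 308.9352 kg/day

308.9352 kg/day


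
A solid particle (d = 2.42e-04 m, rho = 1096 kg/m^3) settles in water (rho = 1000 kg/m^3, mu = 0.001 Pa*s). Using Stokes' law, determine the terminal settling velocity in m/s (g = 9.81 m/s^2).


Density difference: rho_p - rho_f = 1096 - 1000 = 96 kg/m^3
d^2 = (2.42e-04)^2 = 5.8564e-08 m^2
Numerator = (rho_p - rho_f) * g * d^2 = 96 * 9.81 * 5.8564e-08 = 5.5153233e-05
Denominator = 18 * mu = 18 * 0.001 = 0.018
v_s = 5.5153233e-05 / 0.018 = 0.00306407 m/s
Check: Re = rho_f * v_s * d / mu = 1000 * 0.00306407 * 2.42e-04 / 0.001 = 0.742 < 1, so Stokes' law applies.

0.00306407 m/s


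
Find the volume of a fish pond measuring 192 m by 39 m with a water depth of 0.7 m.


Base area = L * W = 192 * 39 = 7488 m^2
Volume = area * depth = 7488 * 0.7 = 5241.6 m^3

5241.6 m^3


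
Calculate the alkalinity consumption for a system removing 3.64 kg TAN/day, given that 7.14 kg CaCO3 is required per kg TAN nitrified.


Alkalinity factor: 7.14 kg CaCO3 consumed per kg TAN nitrified
alk = 3.64 kg TAN * 7.14 = 25.9896 kg CaCO3/day

25.9896 kg CaCO3/day


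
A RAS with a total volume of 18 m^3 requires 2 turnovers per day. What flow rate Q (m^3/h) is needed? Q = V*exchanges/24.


Daily recirculation volume = 18 m^3 * 2 = 36 m^3/day
Flow rate Q = daily volume / 24 h = 36 / 24 = 1.5 m^3/h

1.5 m^3/h


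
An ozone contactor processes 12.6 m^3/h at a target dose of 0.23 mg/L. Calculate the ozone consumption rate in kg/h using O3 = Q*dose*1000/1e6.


O3 demand (mg/h) = Q * dose * 1000 = 12.6 * 0.23 * 1000 = 2898 mg/h
Convert mg to kg: 2898 / 1e6 = 0.002898 kg/h

0.002898 kg/h


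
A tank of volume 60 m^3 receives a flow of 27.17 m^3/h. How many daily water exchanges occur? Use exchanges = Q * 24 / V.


Daily flow volume = 27.17 m^3/h * 24 h = 652.08 m^3/day
Exchanges = daily flow / tank volume = 652.08 / 60 = 10.868 exchanges/day

10.868 exchanges/day


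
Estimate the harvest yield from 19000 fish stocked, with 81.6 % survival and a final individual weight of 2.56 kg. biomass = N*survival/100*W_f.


Survivors = 19000 * 81.6/100 = 15504 fish
Harvest biomass = survivors * W_f = 15504 * 2.56 = 39690.24 kg

39690.24 kg


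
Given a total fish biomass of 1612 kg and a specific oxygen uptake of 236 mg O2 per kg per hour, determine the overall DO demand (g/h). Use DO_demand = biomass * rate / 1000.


Total O2 consumption (mg/h) = 1612 kg * 236 mg/(kg*h) = 380432 mg/h
Convert to g/h: 380432 / 1000 = 380.432 g/h

380.432 g/h


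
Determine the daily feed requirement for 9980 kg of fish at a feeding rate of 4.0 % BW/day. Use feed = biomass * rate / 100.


Feeding rate fraction = 4.0% / 100 = 0.04
Daily feed = 9980 kg * 0.04 = 399.2 kg/day

399.2 kg/day


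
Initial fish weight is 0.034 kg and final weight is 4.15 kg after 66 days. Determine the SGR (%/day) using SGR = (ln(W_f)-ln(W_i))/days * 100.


ln(W_f) = ln(4.15) = 1.4231083
ln(W_i) = ln(0.034) = -3.3813948
ln(W_f) - ln(W_i) = 1.4231083 - -3.3813948 = 4.8045031
SGR = 4.8045031 / 66 * 100 = 7.27955 %/day

7.27955 %/day


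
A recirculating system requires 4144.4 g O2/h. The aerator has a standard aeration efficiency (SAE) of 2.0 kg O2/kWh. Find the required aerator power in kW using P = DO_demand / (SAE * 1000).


SAE in g O2/kWh = 2.0 * 1000 = 2000 g/kWh
P = DO_demand / SAE_g = 4144.4 / 2000 = 2.0722 kW

2.0722 kW


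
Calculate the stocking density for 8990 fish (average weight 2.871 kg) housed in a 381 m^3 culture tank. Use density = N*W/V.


Total biomass = 8990 fish * 2.871 kg = 25810.29 kg
Density = total biomass / volume = 25810.29 / 381 = 67.7435 kg/m^3

67.7435 kg/m^3


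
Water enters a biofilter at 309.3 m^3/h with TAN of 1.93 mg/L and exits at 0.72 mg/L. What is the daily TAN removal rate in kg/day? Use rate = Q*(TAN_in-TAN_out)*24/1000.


Concentration drop: TAN_in - TAN_out = 1.93 - 0.72 = 1.21 mg/L
Hourly TAN removed = Q * dTAN = 309.3 m^3/h * 1.21 mg/L = 374.253 g/h  (m^3/h * mg/L = g/h)
Daily TAN removed = 374.253 * 24 = 8982.072 g/day
Convert to kg/day: 8982.072 / 1000 = 8.982072 kg/day

8.982072 kg/day


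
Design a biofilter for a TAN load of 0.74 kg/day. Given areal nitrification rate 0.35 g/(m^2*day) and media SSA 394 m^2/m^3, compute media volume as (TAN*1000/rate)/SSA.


A = 0.74*1000 / 0.35 = 2114.2857 m^2
V = 2114.2857 / 394 = 5.36621

5.36621 m^3


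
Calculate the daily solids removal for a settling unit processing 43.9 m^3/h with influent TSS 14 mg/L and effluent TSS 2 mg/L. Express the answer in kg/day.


Concentration drop: TSS_in - TSS_out = 14 - 2 = 12 mg/L
Hourly solids removed = Q * dTSS = 43.9 m^3/h * 12 mg/L = 526.8 g/h  (m^3/h * mg/L = g/h)
Daily solids removed = 526.8 * 24 = 12643.2 g/day
Convert g to kg: 12643.2 / 1000 = 12.6432 kg/day

12.6432 kg/day


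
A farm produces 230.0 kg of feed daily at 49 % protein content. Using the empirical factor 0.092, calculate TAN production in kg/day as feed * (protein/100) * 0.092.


Protein in feed = 230.0 * 49/100 = 112.7 kg/day
TAN = protein * 0.092 = 112.7 * 0.092 = 10.3684 kg/day

10.3684 kg/day


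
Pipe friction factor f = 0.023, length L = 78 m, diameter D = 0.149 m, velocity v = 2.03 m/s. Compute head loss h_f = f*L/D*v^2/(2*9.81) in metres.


v^2 = 2.03^2 = 4.1209 m^2/s^2
L/D = 78/0.149 = 523.48993
h_f = f*(L/D)*v^2/(2g) = 0.023 * 523.48993 * 4.1209 / 19.62 = 2.52889 m

2.52889 m


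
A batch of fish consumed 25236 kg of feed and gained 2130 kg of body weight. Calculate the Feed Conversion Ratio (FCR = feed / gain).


FCR = feed consumed / weight gained
FCR = 25236 kg / 2130 kg = 11.8479

11.8479


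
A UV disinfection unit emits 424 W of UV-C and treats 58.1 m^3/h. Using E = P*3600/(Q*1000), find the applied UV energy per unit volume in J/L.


Energy delivered per hour = 424 W * 3600 s = 1526400 J/h
Volume treated per hour = 58.1 m^3/h * 1000 = 58100 L/h
dose = 1526400 / 58100 = 26.2719 J/L

26.2719 J/L


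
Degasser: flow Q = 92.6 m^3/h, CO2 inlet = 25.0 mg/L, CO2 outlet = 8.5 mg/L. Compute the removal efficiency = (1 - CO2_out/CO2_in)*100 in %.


CO2_out / CO2_in = 8.5 / 25.0 = 0.34
Fraction remaining = 0.34
efficiency = (1 - 0.34) * 100 = 66 %

66 %


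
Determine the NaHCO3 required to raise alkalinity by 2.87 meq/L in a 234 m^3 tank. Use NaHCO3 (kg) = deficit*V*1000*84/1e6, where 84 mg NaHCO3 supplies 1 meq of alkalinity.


Tank volume in L = 234 m^3 * 1000 = 234000 L
Total meq required = 2.87 meq/L * 234000 L = 671580 meq
NaHCO3 mass = 671580 meq * 84 mg/meq / 1e6 = 56.4127 kg

56.4127 kg


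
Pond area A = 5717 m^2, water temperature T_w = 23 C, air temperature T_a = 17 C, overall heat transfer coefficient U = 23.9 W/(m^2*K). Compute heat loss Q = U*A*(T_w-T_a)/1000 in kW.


Temperature difference dT = 23 - 17 = 6 K
Heat loss (W) = U * A * dT = 23.9 * 5717 * 6 = 819817.8 W
Convert to kW: 819817.8 / 1000 = 819.8178 kW

819.8178 kW


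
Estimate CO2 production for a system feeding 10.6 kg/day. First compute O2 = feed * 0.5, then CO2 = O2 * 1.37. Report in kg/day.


O2 = 10.6 * 0.5 = 5.3
CO2 = 5.3 * 1.37 = 7.261

7.261 kg/day


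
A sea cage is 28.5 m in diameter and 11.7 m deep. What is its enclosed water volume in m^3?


r = d/2 = 28.5/2 = 14.25 m
Base area = pi*r^2 = pi*14.25^2 = 637.93966 m^2
Volume = 637.93966 * 11.7 = 7463.89 m^3

7463.89 m^3


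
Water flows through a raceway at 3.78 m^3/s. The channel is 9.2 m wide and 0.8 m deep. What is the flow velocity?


Cross-sectional area = W * d = 9.2 * 0.8 = 7.36 m^2
Velocity = Q / A = 3.78 / 7.36 = 0.513587 m/s

0.513587 m/s


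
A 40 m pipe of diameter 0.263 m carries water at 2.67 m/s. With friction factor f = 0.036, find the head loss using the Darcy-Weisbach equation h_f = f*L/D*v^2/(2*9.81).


v^2 = 2.67^2 = 7.1289 m^2/s^2
L/D = 40/0.263 = 152.09125
h_f = f*(L/D)*v^2/(2g) = 0.036 * 152.09125 * 7.1289 / 19.62 = 1.98944 m

1.98944 m


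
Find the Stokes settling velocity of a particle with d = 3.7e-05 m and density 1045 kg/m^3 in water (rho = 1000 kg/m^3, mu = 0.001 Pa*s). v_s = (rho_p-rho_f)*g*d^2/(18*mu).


Density difference: rho_p - rho_f = 1045 - 1000 = 45 kg/m^3
d^2 = (3.7e-05)^2 = 1.369e-09 m^2
Numerator = (rho_p - rho_f) * g * d^2 = 45 * 9.81 * 1.369e-09 = 6.0434505e-07
Denominator = 18 * mu = 18 * 0.001 = 0.018
v_s = 6.0434505e-07 / 0.018 = 3.35747e-05 m/s
Check: Re = rho_f * v_s * d / mu = 1000 * 3.35747e-05 * 3.7e-05 / 0.001 = 0.00124 < 1, so Stokes' law applies.

3.35747e-05 m/s


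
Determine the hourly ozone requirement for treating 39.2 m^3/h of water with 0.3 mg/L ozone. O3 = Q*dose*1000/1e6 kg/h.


O3 demand (mg/h) = Q * dose * 1000 = 39.2 * 0.3 * 1000 = 11760 mg/h
Convert mg to kg: 11760 / 1e6 = 0.01176 kg/h

0.01176 kg/h


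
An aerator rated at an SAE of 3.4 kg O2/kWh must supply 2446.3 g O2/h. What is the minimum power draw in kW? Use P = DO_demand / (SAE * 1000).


SAE in g O2/kWh = 3.4 * 1000 = 3400 g/kWh
P = DO_demand / SAE_g = 2446.3 / 3400 = 0.7195 kW

0.7195 kW


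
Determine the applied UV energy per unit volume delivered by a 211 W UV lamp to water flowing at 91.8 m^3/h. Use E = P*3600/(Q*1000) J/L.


Energy delivered per hour = 211 W * 3600 s = 759600 J/h
Volume treated per hour = 91.8 m^3/h * 1000 = 91800 L/h
dose = 759600 / 91800 = 8.27451 J/L

8.27451 J/L


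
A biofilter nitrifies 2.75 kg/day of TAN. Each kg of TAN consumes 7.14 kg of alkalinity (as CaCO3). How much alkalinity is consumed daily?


Alkalinity factor: 7.14 kg CaCO3 consumed per kg TAN nitrified
alk = 2.75 kg TAN * 7.14 = 19.635 kg CaCO3/day

19.635 kg CaCO3/day


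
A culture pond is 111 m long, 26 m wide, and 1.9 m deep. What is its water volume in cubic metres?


Base area = L * W = 111 * 26 = 2886 m^2
Volume = area * depth = 2886 * 1.9 = 5483.4 m^3

5483.4 m^3


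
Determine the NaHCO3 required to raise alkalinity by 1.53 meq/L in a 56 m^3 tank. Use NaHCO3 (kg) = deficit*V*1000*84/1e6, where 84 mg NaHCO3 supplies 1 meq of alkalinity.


Tank volume in L = 56 m^3 * 1000 = 56000 L
Total meq required = 1.53 meq/L * 56000 L = 85680 meq
NaHCO3 mass = 85680 meq * 84 mg/meq / 1e6 = 7.19712 kg

7.19712 kg


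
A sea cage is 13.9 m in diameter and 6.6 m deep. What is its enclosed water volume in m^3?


r = d/2 = 13.9/2 = 6.95 m
Base area = pi*r^2 = pi*6.95^2 = 151.74678 m^2
Volume = 151.74678 * 6.6 = 1001.53 m^3

1001.53 m^3


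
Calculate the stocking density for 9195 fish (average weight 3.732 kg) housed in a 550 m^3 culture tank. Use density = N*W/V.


Total biomass = 9195 fish * 3.732 kg = 34315.74 kg
Density = total biomass / volume = 34315.74 / 550 = 62.3923 kg/m^3

62.3923 kg/m^3


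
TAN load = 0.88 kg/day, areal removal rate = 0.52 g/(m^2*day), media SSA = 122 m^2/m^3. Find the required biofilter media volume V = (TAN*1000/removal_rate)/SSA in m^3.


A = 0.88*1000 / 0.52 = 1692.3077 m^2
V = 1692.3077 / 122 = 13.8714

13.8714 m^3


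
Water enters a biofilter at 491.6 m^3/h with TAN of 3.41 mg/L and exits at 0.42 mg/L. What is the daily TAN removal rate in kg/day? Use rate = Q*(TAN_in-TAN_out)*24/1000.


Concentration drop: TAN_in - TAN_out = 3.41 - 0.42 = 2.99 mg/L
Hourly TAN removed = Q * dTAN = 491.6 m^3/h * 2.99 mg/L = 1469.884 g/h  (m^3/h * mg/L = g/h)
Daily TAN removed = 1469.884 * 24 = 35277.216 g/day
Convert to kg/day: 35277.216 / 1000 = 35.277216 kg/day

35.277216 kg/day


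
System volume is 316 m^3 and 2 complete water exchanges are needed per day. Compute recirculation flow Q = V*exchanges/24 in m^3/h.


Daily recirculation volume = 316 m^3 * 2 = 632 m^3/day
Flow rate Q = daily volume / 24 h = 632 / 24 = 26.3333 m^3/h

26.3333 m^3/h


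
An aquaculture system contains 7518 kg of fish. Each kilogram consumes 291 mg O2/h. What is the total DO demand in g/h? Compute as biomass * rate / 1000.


Total O2 consumption (mg/h) = 7518 kg * 291 mg/(kg*h) = 2187738 mg/h
Convert to g/h: 2187738 / 1000 = 2187.738 g/h

2187.738 g/h


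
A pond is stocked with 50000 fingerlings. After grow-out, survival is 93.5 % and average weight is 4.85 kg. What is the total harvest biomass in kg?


Survivors = 50000 * 93.5/100 = 46750 fish
Harvest biomass = survivors * W_f = 46750 * 4.85 = 226737.5 kg

226737.5 kg


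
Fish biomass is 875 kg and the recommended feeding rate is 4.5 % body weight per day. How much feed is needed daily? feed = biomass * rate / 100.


Feeding rate fraction = 4.5% / 100 = 0.045
Daily feed = 875 kg * 0.045 = 39.375 kg/day

39.375 kg/day


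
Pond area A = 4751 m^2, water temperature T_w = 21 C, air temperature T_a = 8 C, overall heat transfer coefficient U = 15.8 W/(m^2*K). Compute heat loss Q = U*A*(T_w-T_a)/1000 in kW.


Temperature difference dT = 21 - 8 = 13 K
Heat loss (W) = U * A * dT = 15.8 * 4751 * 13 = 975855.4 W
Convert to kW: 975855.4 / 1000 = 975.8554 kW

975.8554 kW


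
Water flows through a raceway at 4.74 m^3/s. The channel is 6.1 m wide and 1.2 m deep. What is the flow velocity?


Cross-sectional area = W * d = 6.1 * 1.2 = 7.32 m^2
Velocity = Q / A = 4.74 / 7.32 = 0.647541 m/s

0.647541 m/s


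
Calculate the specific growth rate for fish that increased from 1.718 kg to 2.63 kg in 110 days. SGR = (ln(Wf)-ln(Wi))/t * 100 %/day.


ln(W_f) = ln(2.63) = 0.96698385
ln(W_i) = ln(1.718) = 0.54116082
ln(W_f) - ln(W_i) = 0.96698385 - 0.54116082 = 0.42582303
SGR = 0.42582303 / 110 * 100 = 0.387112 %/day

0.387112 %/day


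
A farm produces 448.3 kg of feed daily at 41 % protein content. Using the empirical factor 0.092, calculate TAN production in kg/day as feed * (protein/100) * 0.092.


Protein in feed = 448.3 * 41/100 = 183.803 kg/day
TAN = protein * 0.092 = 183.803 * 0.092 = 16.909876 kg/day

16.909876 kg/day


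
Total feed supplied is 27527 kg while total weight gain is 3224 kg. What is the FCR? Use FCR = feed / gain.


FCR = feed consumed / weight gained
FCR = 27527 kg / 3224 kg = 8.53815

8.53815


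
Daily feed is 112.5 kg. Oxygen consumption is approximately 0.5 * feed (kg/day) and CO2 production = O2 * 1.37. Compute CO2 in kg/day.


O2 = 112.5 * 0.5 = 56.25
CO2 = 56.25 * 1.37 = 77.0625

77.0625 kg/day


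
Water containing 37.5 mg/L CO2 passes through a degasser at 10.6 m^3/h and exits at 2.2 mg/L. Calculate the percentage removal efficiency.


CO2_out / CO2_in = 2.2 / 37.5 = 0.058666667
Fraction remaining = 0.058666667
efficiency = (1 - 0.058666667) * 100 = 94.1333 %

94.1333 %


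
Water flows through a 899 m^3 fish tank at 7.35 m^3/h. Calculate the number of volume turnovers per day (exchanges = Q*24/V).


Daily flow volume = 7.35 m^3/h * 24 h = 176.4 m^3/day
Exchanges = daily flow / tank volume = 176.4 / 899 = 0.196218 exchanges/day

0.196218 exchanges/day


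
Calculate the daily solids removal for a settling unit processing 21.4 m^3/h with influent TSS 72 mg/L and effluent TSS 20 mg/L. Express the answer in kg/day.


Concentration drop: TSS_in - TSS_out = 72 - 20 = 52 mg/L
Hourly solids removed = Q * dTSS = 21.4 m^3/h * 52 mg/L = 1112.8 g/h  (m^3/h * mg/L = g/h)
Daily solids removed = 1112.8 * 24 = 26707.2 g/day
Convert g to kg: 26707.2 / 1000 = 26.7072 kg/day

26.7072 kg/day


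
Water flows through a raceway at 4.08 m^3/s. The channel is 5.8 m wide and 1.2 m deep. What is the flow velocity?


Cross-sectional area = W * d = 5.8 * 1.2 = 6.96 m^2
Velocity = Q / A = 4.08 / 6.96 = 0.586207 m/s

0.586207 m/s


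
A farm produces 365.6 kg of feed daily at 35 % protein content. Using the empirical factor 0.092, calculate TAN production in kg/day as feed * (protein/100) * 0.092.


Protein in feed = 365.6 * 35/100 = 127.96 kg/day
TAN = protein * 0.092 = 127.96 * 0.092 = 11.77232 kg/day

11.77232 kg/day


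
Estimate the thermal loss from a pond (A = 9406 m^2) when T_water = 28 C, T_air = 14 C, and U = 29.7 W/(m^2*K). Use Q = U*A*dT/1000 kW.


Temperature difference dT = 28 - 14 = 14 K
Heat loss (W) = U * A * dT = 29.7 * 9406 * 14 = 3911014.8 W
Convert to kW: 3911014.8 / 1000 = 3911.0148 kW

3911.0148 kW


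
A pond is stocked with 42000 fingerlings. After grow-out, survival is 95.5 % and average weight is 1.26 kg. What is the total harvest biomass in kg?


Survivors = 42000 * 95.5/100 = 40110 fish
Harvest biomass = survivors * W_f = 40110 * 1.26 = 50538.6 kg

50538.6 kg


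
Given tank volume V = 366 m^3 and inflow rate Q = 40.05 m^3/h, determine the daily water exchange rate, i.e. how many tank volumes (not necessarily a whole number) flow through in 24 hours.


Daily flow volume = 40.05 m^3/h * 24 h = 961.2 m^3/day
Exchanges = daily flow / tank volume = 961.2 / 366 = 2.62623 exchanges/day

2.62623 exchanges/day


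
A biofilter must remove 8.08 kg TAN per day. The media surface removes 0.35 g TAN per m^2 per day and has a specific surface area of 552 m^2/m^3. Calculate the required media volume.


A = 8.08*1000 / 0.35 = 23085.714 m^2
V = 23085.714 / 552 = 41.8219

41.8219 m^3


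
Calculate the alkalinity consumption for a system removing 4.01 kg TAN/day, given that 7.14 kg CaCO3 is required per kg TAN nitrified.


Alkalinity factor: 7.14 kg CaCO3 consumed per kg TAN nitrified
alk = 4.01 kg TAN * 7.14 = 28.6314 kg CaCO3/day

28.6314 kg CaCO3/day


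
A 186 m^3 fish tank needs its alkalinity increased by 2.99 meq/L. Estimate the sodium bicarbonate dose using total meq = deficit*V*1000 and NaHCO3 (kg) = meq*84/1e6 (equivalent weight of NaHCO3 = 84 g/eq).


Tank volume in L = 186 m^3 * 1000 = 186000 L
Total meq required = 2.99 meq/L * 186000 L = 556140 meq
NaHCO3 mass = 556140 meq * 84 mg/meq / 1e6 = 46.7158 kg

46.7158 kg


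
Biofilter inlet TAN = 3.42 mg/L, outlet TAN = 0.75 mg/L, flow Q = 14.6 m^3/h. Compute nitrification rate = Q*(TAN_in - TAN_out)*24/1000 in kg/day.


Concentration drop: TAN_in - TAN_out = 3.42 - 0.75 = 2.67 mg/L
Hourly TAN removed = Q * dTAN = 14.6 m^3/h * 2.67 mg/L = 38.982 g/h  (m^3/h * mg/L = g/h)
Daily TAN removed = 38.982 * 24 = 935.568 g/day
Convert to kg/day: 935.568 / 1000 = 0.935568 kg/day

0.935568 kg/day


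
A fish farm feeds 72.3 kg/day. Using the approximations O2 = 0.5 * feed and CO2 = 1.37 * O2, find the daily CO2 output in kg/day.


O2 = 72.3 * 0.5 = 36.15
CO2 = 36.15 * 1.37 = 49.5255

49.5255 kg/day


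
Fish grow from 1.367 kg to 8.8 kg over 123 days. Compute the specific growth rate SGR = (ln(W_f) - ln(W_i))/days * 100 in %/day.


ln(W_f) = ln(8.8) = 2.1747517
ln(W_i) = ln(1.367) = 0.31261856
ln(W_f) - ln(W_i) = 2.1747517 - 0.31261856 = 1.8621331
SGR = 1.8621331 / 123 * 100 = 1.51393 %/day

1.51393 %/day


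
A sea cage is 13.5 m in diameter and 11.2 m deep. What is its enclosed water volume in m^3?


r = d/2 = 13.5/2 = 6.75 m
Base area = pi*r^2 = pi*6.75^2 = 143.13882 m^2
Volume = 143.13882 * 11.2 = 1603.15 m^3

1603.15 m^3


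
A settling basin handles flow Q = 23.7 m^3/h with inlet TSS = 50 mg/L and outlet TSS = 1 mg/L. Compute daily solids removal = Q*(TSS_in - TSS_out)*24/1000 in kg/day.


Concentration drop: TSS_in - TSS_out = 50 - 1 = 49 mg/L
Hourly solids removed = Q * dTSS = 23.7 m^3/h * 49 mg/L = 1161.3 g/h  (m^3/h * mg/L = g/h)
Daily solids removed = 1161.3 * 24 = 27871.2 g/day
Convert g to kg: 27871.2 / 1000 = 27.8712 kg/day

27.8712 kg/day


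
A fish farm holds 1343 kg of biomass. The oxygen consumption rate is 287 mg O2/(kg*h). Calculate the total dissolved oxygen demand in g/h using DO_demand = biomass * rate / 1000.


Total O2 consumption (mg/h) = 1343 kg * 287 mg/(kg*h) = 385441 mg/h
Convert to g/h: 385441 / 1000 = 385.441 g/h

385.441 g/h


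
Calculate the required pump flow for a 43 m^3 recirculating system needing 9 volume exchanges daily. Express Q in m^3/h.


Daily recirculation volume = 43 m^3 * 9 = 387 m^3/day
Flow rate Q = daily volume / 24 h = 387 / 24 = 16.125 m^3/h

16.125 m^3/h


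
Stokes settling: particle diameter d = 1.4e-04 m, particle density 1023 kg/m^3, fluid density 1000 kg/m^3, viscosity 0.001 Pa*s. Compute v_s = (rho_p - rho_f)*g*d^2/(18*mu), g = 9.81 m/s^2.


Density difference: rho_p - rho_f = 1023 - 1000 = 23 kg/m^3
d^2 = (1.4e-04)^2 = 1.96e-08 m^2
Numerator = (rho_p - rho_f) * g * d^2 = 23 * 9.81 * 1.96e-08 = 4.422348e-06
Denominator = 18 * mu = 18 * 0.001 = 0.018
v_s = 4.422348e-06 / 0.018 = 2.45686e-04 m/s
Check: Re = rho_f * v_s * d / mu = 1000 * 2.45686e-04 * 1.4e-04 / 0.001 = 0.0344 < 1, so Stokes' law applies.

2.45686e-04 m/s


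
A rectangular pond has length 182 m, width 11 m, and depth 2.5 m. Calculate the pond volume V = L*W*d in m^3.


Base area = L * W = 182 * 11 = 2002 m^2
Volume = area * depth = 2002 * 2.5 = 5005 m^3

5005 m^3


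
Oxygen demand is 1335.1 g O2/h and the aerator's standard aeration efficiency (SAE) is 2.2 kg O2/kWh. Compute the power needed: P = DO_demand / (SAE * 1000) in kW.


SAE in g O2/kWh = 2.2 * 1000 = 2200 g/kWh
P = DO_demand / SAE_g = 1335.1 / 2200 = 0.606864 kW

0.606864 kW


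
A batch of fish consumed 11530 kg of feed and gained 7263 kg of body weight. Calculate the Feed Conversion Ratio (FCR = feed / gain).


FCR = feed consumed / weight gained
FCR = 11530 kg / 7263 kg = 1.5875

1.5875


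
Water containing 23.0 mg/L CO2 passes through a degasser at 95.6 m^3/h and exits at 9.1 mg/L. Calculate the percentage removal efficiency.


CO2_out / CO2_in = 9.1 / 23.0 = 0.39565217
Fraction remaining = 0.39565217
efficiency = (1 - 0.39565217) * 100 = 60.4348 %

60.4348 %


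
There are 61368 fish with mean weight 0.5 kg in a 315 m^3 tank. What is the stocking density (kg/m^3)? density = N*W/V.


Total biomass = 61368 fish * 0.5 kg = 30684 kg
Density = total biomass / volume = 30684 / 315 = 97.4095 kg/m^3

97.4095 kg/m^3


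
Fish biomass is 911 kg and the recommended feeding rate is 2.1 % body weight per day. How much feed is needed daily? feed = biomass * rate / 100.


Feeding rate fraction = 2.1% / 100 = 0.021
Daily feed = 911 kg * 0.021 = 19.131 kg/day

19.131 kg/day


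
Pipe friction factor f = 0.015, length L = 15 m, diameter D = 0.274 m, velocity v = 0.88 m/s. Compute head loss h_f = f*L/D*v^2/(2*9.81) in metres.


v^2 = 0.88^2 = 0.7744 m^2/s^2
L/D = 15/0.274 = 54.744526
h_f = f*(L/D)*v^2/(2g) = 0.015 * 54.744526 * 0.7744 / 19.62 = 0.0324114 m

0.0324114 m


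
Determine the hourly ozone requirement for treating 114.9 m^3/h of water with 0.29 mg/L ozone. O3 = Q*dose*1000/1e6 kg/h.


O3 demand (mg/h) = Q * dose * 1000 = 114.9 * 0.29 * 1000 = 33321 mg/h
Convert mg to kg: 33321 / 1e6 = 0.033321 kg/h

0.033321 kg/h


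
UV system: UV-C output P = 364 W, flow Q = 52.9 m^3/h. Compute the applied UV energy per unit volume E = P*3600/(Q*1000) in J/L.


Energy delivered per hour = 364 W * 3600 s = 1310400 J/h
Volume treated per hour = 52.9 m^3/h * 1000 = 52900 L/h
dose = 1310400 / 52900 = 24.7713 J/L

24.7713 J/L


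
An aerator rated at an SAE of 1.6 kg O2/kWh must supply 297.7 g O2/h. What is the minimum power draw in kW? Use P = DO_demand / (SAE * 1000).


SAE in g O2/kWh = 1.6 * 1000 = 1600 g/kWh
P = DO_demand / SAE_g = 297.7 / 1600 = 0.186062 kW

0.186062 kW


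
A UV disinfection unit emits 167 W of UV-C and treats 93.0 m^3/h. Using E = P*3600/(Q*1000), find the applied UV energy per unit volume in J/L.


Energy delivered per hour = 167 W * 3600 s = 601200 J/h
Volume treated per hour = 93.0 m^3/h * 1000 = 93000 L/h
dose = 601200 / 93000 = 6.46452 J/L

6.46452 J/L


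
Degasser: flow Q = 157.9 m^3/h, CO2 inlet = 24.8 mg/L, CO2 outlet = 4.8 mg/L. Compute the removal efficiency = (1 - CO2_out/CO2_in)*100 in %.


CO2_out / CO2_in = 4.8 / 24.8 = 0.19354839
Fraction remaining = 0.19354839
efficiency = (1 - 0.19354839) * 100 = 80.6452 %

80.6452 %


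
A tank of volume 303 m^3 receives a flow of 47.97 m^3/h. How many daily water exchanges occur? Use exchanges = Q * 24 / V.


Daily flow volume = 47.97 m^3/h * 24 h = 1151.28 m^3/day
Exchanges = daily flow / tank volume = 1151.28 / 303 = 3.7996 exchanges/day

3.7996 exchanges/day


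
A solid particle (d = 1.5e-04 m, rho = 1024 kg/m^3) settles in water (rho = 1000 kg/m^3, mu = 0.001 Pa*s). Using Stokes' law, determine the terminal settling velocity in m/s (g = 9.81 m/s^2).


Density difference: rho_p - rho_f = 1024 - 1000 = 24 kg/m^3
d^2 = (1.5e-04)^2 = 2.25e-08 m^2
Numerator = (rho_p - rho_f) * g * d^2 = 24 * 9.81 * 2.25e-08 = 5.2974e-06
Denominator = 18 * mu = 18 * 0.001 = 0.018
v_s = 5.2974e-06 / 0.018 = 2.943e-04 m/s
Check: Re = rho_f * v_s * d / mu = 1000 * 2.943e-04 * 1.5e-04 / 0.001 = 0.0441 < 1, so Stokes' law applies.

2.943e-04 m/s


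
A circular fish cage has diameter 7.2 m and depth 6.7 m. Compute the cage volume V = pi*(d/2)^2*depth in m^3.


r = d/2 = 7.2/2 = 3.6 m
Base area = pi*r^2 = pi*3.6^2 = 40.715041 m^2
Volume = 40.715041 * 6.7 = 272.791 m^3

272.791 m^3


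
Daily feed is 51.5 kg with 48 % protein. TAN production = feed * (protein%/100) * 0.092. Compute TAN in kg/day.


Protein in feed = 51.5 * 48/100 = 24.72 kg/day
TAN = protein * 0.092 = 24.72 * 0.092 = 2.27424 kg/day

2.27424 kg/day


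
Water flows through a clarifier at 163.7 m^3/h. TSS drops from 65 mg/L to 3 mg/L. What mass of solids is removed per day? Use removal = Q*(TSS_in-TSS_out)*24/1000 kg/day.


Concentration drop: TSS_in - TSS_out = 65 - 3 = 62 mg/L
Hourly solids removed = Q * dTSS = 163.7 m^3/h * 62 mg/L = 10149.4 g/h  (m^3/h * mg/L = g/h)
Daily solids removed = 10149.4 * 24 = 243585.6 g/day
Convert g to kg: 243585.6 / 1000 = 243.5856 kg/day

243.5856 kg/day


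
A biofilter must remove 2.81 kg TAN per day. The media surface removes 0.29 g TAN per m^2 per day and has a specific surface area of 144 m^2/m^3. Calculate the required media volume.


A = 2.81*1000 / 0.29 = 9689.6552 m^2
V = 9689.6552 / 144 = 67.2893

67.2893 m^3


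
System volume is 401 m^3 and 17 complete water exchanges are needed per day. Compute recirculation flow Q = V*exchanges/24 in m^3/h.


Daily recirculation volume = 401 m^3 * 17 = 6817 m^3/day
Flow rate Q = daily volume / 24 h = 6817 / 24 = 284.042 m^3/h

284.042 m^3/h


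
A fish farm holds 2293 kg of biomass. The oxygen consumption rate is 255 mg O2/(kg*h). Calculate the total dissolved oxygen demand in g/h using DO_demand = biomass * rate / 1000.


Total O2 consumption (mg/h) = 2293 kg * 255 mg/(kg*h) = 584715 mg/h
Convert to g/h: 584715 / 1000 = 584.715 g/h

584.715 g/h


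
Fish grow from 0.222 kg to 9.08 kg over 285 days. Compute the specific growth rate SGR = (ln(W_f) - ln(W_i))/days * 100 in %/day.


ln(W_f) = ln(9.08) = 2.2060742
ln(W_i) = ln(0.222) = -1.5050779
ln(W_f) - ln(W_i) = 2.2060742 - -1.5050779 = 3.7111521
SGR = 3.7111521 / 285 * 100 = 1.30216 %/day

1.30216 %/day


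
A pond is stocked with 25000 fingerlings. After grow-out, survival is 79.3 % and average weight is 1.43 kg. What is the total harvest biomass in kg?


Survivors = 25000 * 79.3/100 = 19825 fish
Harvest biomass = survivors * W_f = 19825 * 1.43 = 28349.75 kg

28349.75 kg


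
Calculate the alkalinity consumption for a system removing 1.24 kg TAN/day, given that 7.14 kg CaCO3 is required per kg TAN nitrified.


Alkalinity factor: 7.14 kg CaCO3 consumed per kg TAN nitrified
alk = 1.24 kg TAN * 7.14 = 8.8536 kg CaCO3/day

8.8536 kg CaCO3/day


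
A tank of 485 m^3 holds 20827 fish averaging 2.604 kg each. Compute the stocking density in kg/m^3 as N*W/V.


Total biomass = 20827 fish * 2.604 kg = 54233.508 kg
Density = total biomass / volume = 54233.508 / 485 = 111.822 kg/m^3

111.822 kg/m^3


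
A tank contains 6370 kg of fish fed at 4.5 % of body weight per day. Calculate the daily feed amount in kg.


Feeding rate fraction = 4.5% / 100 = 0.045
Daily feed = 6370 kg * 0.045 = 286.65 kg/day

286.65 kg/day


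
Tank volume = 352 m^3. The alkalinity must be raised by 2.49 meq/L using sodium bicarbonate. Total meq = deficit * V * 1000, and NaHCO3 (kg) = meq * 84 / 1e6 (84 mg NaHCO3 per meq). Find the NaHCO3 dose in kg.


Tank volume in L = 352 m^3 * 1000 = 352000 L
Total meq required = 2.49 meq/L * 352000 L = 876480 meq
NaHCO3 mass = 876480 meq * 84 mg/meq / 1e6 = 73.6243 kg

73.6243 kg


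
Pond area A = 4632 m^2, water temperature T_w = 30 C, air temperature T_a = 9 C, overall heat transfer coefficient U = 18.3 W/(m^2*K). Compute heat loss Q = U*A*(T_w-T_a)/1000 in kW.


Temperature difference dT = 30 - 9 = 21 K
Heat loss (W) = U * A * dT = 18.3 * 4632 * 21 = 1780077.6 W
Convert to kW: 1780077.6 / 1000 = 1780.0776 kW

1780.0776 kW


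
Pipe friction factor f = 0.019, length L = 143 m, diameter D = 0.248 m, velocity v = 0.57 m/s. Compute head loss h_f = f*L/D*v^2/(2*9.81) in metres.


v^2 = 0.57^2 = 0.3249 m^2/s^2
L/D = 143/0.248 = 576.6129
h_f = f*(L/D)*v^2/(2g) = 0.019 * 576.6129 * 0.3249 / 19.62 = 0.181421 m

0.181421 m


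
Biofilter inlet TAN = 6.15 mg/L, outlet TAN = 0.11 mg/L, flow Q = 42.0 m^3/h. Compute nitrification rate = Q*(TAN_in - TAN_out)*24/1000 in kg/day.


Concentration drop: TAN_in - TAN_out = 6.15 - 0.11 = 6.04 mg/L
Hourly TAN removed = Q * dTAN = 42.0 m^3/h * 6.04 mg/L = 253.68 g/h  (m^3/h * mg/L = g/h)
Daily TAN removed = 253.68 * 24 = 6088.32 g/day
Convert to kg/day: 6088.32 / 1000 = 6.08832 kg/day

6.08832 kg/day


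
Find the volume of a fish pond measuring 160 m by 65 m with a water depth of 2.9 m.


Base area = L * W = 160 * 65 = 10400 m^2
Volume = area * depth = 10400 * 2.9 = 30160 m^3

30160 m^3


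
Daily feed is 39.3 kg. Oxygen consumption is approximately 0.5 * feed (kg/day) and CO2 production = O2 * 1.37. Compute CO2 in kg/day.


O2 = 39.3 * 0.5 = 19.65
CO2 = 19.65 * 1.37 = 26.9205

26.9205 kg/day


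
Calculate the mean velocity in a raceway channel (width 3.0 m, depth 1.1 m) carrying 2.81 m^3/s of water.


Cross-sectional area = W * d = 3.0 * 1.1 = 3.3 m^2
Velocity = Q / A = 2.81 / 3.3 = 0.851515 m/s

0.851515 m/s


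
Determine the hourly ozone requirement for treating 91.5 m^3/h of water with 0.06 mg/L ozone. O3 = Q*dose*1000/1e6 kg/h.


O3 demand (mg/h) = Q * dose * 1000 = 91.5 * 0.06 * 1000 = 5490 mg/h
Convert mg to kg: 5490 / 1e6 = 0.00549 kg/h

0.00549 kg/h


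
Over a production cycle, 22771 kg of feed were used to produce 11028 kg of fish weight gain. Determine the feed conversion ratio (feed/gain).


FCR = feed consumed / weight gained
FCR = 22771 kg / 11028 kg = 2.06483

2.06483


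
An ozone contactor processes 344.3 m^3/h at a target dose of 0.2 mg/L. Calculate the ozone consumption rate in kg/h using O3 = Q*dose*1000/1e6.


O3 demand (mg/h) = Q * dose * 1000 = 344.3 * 0.2 * 1000 = 68860 mg/h
Convert mg to kg: 68860 / 1e6 = 0.06886 kg/h

0.06886 kg/h
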